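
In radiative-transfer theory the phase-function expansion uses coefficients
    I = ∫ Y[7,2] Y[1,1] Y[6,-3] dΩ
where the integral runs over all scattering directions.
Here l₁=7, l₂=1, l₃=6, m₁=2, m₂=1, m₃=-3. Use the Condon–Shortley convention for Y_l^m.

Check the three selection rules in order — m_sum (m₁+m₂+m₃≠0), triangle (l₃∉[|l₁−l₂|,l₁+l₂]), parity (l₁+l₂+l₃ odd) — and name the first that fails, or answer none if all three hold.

none

m₁+m₂+m₃ = 2 + 1 − 3 = 0  ✓
triangle: |7−1|=6 ≤ l₃=6 ≤ 7+1=8  ✓
parity: l₁+l₂+l₃ = 14 is even  ✓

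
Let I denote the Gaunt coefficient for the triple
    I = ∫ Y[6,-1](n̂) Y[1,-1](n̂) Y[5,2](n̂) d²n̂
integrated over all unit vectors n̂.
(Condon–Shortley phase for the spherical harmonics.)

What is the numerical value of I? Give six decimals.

-0.129207

m-sum 0 ✓  L=12 even ✓  5≤5≤7 ✓
Π(2lᵢ+1) = 13×3×11 = 429
triangle coeff Δ(6,1,5) = 1/858
Σ_t [1,1]: t=1:−1/14400 = -1/14400
(3j)²=6/143 [(6 1 5; 0 0 0)], sign=+1
Σ_t [0,0]: t=0:+1/60480 = 1/60480
(3j)²=5/429 [(6 1 5; -1 -1 2)], sign=-1
⇒ 4πI² = 30/143
I = (-1)√(30/143/(4π)) = -0.12920749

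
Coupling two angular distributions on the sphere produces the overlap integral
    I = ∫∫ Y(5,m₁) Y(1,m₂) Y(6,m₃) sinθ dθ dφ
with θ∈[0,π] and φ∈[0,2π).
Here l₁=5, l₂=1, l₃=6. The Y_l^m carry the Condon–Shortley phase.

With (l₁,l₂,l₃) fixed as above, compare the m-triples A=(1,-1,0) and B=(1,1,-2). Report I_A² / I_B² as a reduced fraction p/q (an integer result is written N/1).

15/28

Same 5,1,6: normalisation and zero-m 3j drop out of the ratio.
A: Δ: 0! 10! 2! / 13! → 1/858; sum: t=0:+1/34560 = 1/34560; 3j²(5 1 6; 1 -1 0) = Δ·Π!·Σ² = 5/286  (sign +1)
B: Δ: 0! 10! 2! / 13! → 1/858; sum: t=0:+1/34560 = 1/34560; 3j²(5 1 6; 1 1 -2) = Δ·Π!·Σ² = 14/429  (sign +1)
I_A²/I_B² = (5/286)/(14/429) = 15/28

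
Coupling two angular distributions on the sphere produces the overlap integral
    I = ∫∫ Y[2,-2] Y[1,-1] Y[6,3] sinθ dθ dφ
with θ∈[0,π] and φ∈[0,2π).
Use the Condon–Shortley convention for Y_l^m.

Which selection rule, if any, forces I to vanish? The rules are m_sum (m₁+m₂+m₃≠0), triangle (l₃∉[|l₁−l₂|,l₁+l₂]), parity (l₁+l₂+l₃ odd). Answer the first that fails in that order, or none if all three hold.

triangle

azimuthal sum: -2 − 1 + 3 = 0  ✓
1 ≤ 6 ≤ 3 (triangle on l)  ✗
L = 2 + 1 + 6 = 9 (odd)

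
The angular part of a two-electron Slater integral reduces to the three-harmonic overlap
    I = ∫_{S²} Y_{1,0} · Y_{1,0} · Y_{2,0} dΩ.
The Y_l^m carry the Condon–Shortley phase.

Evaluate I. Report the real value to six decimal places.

0.252313

Rules hold: Σm=0, L=4 even, 0≤2≤2.
N = 3·3·5 = 45
Δ = 0!·2!·2!/5! = 1/30
Racah Σ t=0..0: t=0:+1/1 = 1/1
⇒ 3j(1 1 2; 0 0 0)² = 2/15, sgn +1
(m-triple is (0,0,0) — same symbol as above.)
4πI² = N·(3j₀)²·(3jₘ)² = 4/5
I = +1·√(0.8/4π) = 0.25231325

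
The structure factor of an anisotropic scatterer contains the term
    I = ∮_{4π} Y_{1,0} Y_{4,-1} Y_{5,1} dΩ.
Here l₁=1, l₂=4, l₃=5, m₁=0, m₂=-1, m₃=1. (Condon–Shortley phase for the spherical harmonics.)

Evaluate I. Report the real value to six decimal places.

m-sum 0 ✓  L=10 even ✓  3≤5≤5 ✓
Π(2lᵢ+1) = 3×9×11 = 297
triangle coeff Δ(1,4,5) = 1/495
Σ_t [0,0]: t=0:+1/576 = 1/576
(3j)²=5/99 [(1 4 5; 0 0 0)], sign=-1
Σ_t [0,0]: t=0:+1/720 = 1/720
(3j)²=8/165 [(1 4 5; 0 -1 1)], sign=+1
⇒ 4πI² = 8/11
I = (-1)√(8/11/(4π)) = -0.24057125

-0.240571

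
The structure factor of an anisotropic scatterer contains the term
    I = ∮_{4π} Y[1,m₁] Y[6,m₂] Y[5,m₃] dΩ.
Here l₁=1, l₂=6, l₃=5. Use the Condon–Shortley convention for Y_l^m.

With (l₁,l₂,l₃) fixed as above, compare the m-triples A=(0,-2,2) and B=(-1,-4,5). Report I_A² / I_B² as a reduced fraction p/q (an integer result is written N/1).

l's match ⇒ only the (l;m) 3-j factors differ between A and B.
A: triangle coeff Δ(1,6,5) = 1/858; Σ_t [1,1]: t=1:−1/30240 = -1/30240; (3j)²=16/429 [(1 6 5; 0 -2 2)], sign=+1
B: triangle coeff Δ(1,6,5) = 1/858; Σ_t [2,2]: t=2:+1/7257600 = 1/7257600; (3j)²=1/858 [(1 6 5; -1 -4 5)], sign=+1
I_A²/I_B² = (16/429)/(1/858) = 32/1

32/1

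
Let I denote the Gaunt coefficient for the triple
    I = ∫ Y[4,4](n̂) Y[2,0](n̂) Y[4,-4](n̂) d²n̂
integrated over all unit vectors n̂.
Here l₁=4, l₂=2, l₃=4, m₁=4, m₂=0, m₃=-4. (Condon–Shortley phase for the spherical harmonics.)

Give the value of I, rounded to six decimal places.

-0.229376

m-sum 0 ✓  L=10 even ✓  2≤4≤6 ✓
Π(2lᵢ+1) = 9×5×9 = 405
triangle coeff Δ(4,2,4) = 1/13860
Σ_t [0,2]: t=0:+1/192 t=1:−1/36 t=2:+1/192 = -5/288
(3j)²=20/693 [(4 2 4; 0 0 0)], sign=-1
Σ_t [0,0]: t=0:+1/2880 = 1/2880
(3j)²=28/495 [(4 2 4; 4 0 -4)], sign=+1
⇒ 4πI² = 80/121
I = (-1)√(80/121/(4π)) = -0.22937568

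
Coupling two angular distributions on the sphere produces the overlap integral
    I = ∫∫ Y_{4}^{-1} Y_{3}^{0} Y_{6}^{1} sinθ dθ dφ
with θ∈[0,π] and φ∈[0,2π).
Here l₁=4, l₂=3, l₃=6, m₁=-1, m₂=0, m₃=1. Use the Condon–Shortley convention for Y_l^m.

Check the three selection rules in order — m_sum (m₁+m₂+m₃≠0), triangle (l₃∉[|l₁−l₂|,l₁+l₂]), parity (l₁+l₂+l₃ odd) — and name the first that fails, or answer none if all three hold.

m₁+m₂+m₃ = -1 + 0 + 1 = 0  ✓
triangle: |4−3|=1 ≤ l₃=6 ≤ 4+3=7  ✓
parity: l₁+l₂+l₃ = 13 is odd  ✗

parity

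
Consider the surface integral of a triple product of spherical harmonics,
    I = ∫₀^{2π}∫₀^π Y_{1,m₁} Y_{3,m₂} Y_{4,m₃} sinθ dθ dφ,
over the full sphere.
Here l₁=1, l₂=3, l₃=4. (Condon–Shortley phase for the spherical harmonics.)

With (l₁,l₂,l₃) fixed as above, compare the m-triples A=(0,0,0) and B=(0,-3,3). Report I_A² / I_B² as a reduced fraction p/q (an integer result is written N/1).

Same 1,3,4: normalisation and zero-m 3j drop out of the ratio.
A: Δ: 0! 2! 6! / 9! → 1/252; sum: t=0:+1/36 = 1/36; 3j²(1 3 4; 0 0 0) = Δ·Π!·Σ² = 4/63  (sign +1)
B: Δ: 0! 2! 6! / 9! → 1/252; sum: t=0:+1/720 = 1/720; 3j²(1 3 4; 0 -3 3) = Δ·Π!·Σ² = 1/36  (sign -1)
I_A²/I_B² = (4/63)/(1/36) = 16/7

16/7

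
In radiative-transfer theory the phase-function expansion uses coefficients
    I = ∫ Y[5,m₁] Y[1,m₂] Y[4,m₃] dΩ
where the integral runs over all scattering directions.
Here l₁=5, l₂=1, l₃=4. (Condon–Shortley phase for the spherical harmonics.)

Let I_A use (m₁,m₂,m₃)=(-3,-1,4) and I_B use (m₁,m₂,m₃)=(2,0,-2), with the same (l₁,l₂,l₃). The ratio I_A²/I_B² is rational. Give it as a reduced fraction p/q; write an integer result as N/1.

1/21

l's match ⇒ only the (l;m) 3-j factors differ between A and B.
A: triangle coeff Δ(5,1,4) = 1/495; Σ_t [0,0]: t=0:+1/80640 = 1/80640; (3j)²=1/495 [(5 1 4; -3 -1 4)], sign=+1
B: triangle coeff Δ(5,1,4) = 1/495; Σ_t [1,1]: t=1:−1/1440 = -1/1440; (3j)²=7/165 [(5 1 4; 2 0 -2)], sign=-1
I_A²/I_B² = (1/495)/(7/165) = 1/21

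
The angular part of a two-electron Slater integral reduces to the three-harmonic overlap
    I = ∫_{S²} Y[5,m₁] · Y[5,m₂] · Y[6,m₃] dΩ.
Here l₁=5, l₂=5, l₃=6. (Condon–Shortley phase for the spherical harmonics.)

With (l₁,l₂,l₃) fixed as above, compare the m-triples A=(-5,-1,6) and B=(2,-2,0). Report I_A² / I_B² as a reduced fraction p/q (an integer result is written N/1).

Same 5,5,6: normalisation and zero-m 3j drop out of the ratio.
A: Δ: 4! 6! 6! / 17! → 1/28588560; sum: t=4:+1/12441600 = 1/12441600; 3j²(5 5 6; -5 -1 6) = Δ·Π!·Σ² = 3/442  (sign +1)
B: Δ: 4! 6! 6! / 17! → 1/28588560; sum: t=0:+1/31104 t=1:−1/13824 t=2:+1/57600 t=3:−1/3110400 = -1/43200; 3j²(5 5 6; 2 -2 0) = Δ·Π!·Σ² = 108/12155  (sign -1)
I_A²/I_B² = (3/442)/(108/12155) = 55/72

55/72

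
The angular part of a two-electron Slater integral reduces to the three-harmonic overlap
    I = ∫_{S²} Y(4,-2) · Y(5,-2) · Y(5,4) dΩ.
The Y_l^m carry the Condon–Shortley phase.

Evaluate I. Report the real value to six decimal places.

0.118854

Checks pass: Σm=0; 14 even; l₃=5∈[1,9].
(2·4+1)(2·5+1)(2·5+1) = 1089
Δ: 4! 4! 6! / 15! → 1/3153150
sum: t=0:+1/69120 t=1:−1/1728 t=2:+1/576 t=3:−1/1728 t=4:+1/69120 = 7/11520
3j²(4 5 5; 0 0 0) = Δ·Π!·Σ² = 2/143  (sign -1)
sum: t=2:+1/11520 t=3:−1/25920 = 1/20736
3j²(4 5 5; -2 -2 4) = Δ·Π!·Σ² = 5/429  (sign -1)
combine: 4πI² = 1089·2/143·5/429 = 30/169
take √, sign +1: I = 0.11885360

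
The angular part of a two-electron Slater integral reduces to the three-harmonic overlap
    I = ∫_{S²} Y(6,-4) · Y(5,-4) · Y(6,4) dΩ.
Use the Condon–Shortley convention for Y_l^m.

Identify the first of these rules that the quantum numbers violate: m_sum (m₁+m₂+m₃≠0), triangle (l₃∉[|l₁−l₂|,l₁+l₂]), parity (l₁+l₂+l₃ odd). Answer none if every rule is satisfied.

m₁+m₂+m₃ = -4 − 4 + 4 = -4  ✗
triangle: |6−5|=1 ≤ l₃=6 ≤ 6+5=11
parity: l₁+l₂+l₃ = 17 is odd

m_sum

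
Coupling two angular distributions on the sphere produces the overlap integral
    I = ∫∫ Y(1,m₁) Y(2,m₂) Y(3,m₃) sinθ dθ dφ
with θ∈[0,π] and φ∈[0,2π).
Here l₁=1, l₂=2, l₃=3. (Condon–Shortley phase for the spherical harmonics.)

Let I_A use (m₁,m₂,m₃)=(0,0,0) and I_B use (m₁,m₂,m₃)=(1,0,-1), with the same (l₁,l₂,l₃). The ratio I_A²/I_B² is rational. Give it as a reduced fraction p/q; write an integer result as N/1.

l's match ⇒ only the (l;m) 3-j factors differ between A and B.
A: triangle coeff Δ(1,2,3) = 1/105; Σ_t [0,0]: t=0:+1/4 = 1/4; (3j)²=3/35 [(1 2 3; 0 0 0)], sign=-1
B: triangle coeff Δ(1,2,3) = 1/105; Σ_t [0,0]: t=0:+1/8 = 1/8; (3j)²=2/35 [(1 2 3; 1 0 -1)], sign=+1
I_A²/I_B² = (3/35)/(2/35) = 3/2

3/2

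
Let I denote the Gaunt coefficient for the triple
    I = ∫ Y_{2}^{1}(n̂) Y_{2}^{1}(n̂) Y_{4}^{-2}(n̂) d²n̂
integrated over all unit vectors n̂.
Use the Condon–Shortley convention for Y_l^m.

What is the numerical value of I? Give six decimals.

0.254875

Checks pass: Σm=0; 8 even; l₃=4∈[0,4].
(2·2+1)(2·2+1)(2·4+1) = 225
Δ: 0! 4! 4! / 9! → 1/630
sum: t=0:+1/16 = 1/16
3j²(2 2 4; 0 0 0) = Δ·Π!·Σ² = 2/35  (sign +1)
sum: t=0:+1/36 = 1/36
3j²(2 2 4; 1 1 -2) = Δ·Π!·Σ² = 4/63  (sign +1)
combine: 4πI² = 225·2/35·4/63 = 40/49
take √, sign +1: I = 0.25487487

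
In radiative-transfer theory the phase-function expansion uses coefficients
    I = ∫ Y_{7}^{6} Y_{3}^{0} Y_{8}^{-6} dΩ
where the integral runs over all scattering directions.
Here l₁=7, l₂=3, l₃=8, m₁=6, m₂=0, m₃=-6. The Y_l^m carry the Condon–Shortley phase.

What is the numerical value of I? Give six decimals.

-0.175725

Rules hold: Σm=0, L=18 even, 4≤8≤10.
N = 15·7·17 = 1785
Δ = 2!·12!·4!/19! = 1/5290740
Racah Σ t=0..2: t=0:+1/7257600 t=1:−1/2073600 t=2:+1/7257600 = -1/4838400
⇒ 3j(7 3 8; 0 0 0)² = 252/20995, sgn -1
Racah Σ t=0..1: t=0:+1/479001600 t=1:−1/1916006400 = 1/638668800
⇒ 3j(7 3 8; 6 0 -6)² = 117/6460, sgn +1
4πI² = N·(3j₀)²·(3jₘ)² = 11907/30685
I = -1·√(0.38804/4π) = -0.17572485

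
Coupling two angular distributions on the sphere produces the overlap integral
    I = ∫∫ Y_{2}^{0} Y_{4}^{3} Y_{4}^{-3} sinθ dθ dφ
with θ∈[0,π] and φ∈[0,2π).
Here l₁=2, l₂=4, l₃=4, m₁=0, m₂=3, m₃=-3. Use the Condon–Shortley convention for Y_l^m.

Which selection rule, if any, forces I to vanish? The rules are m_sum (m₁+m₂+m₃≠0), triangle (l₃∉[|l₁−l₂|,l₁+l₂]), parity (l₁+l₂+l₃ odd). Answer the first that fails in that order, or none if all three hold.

none

m₁+m₂+m₃ = 0 + 3 − 3 = 0  ✓
triangle: |2−4|=2 ≤ l₃=4 ≤ 2+4=6  ✓
parity: l₁+l₂+l₃ = 10 is even  ✓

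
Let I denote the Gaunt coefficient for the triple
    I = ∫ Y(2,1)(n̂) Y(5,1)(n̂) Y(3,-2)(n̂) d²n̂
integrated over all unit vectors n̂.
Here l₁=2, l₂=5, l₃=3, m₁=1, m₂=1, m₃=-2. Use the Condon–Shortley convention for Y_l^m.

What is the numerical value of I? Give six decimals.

-0.117387

m-sum 0 ✓  L=10 even ✓  3≤3≤7 ✓
Π(2lᵢ+1) = 5×11×7 = 385
triangle coeff Δ(2,5,3) = 1/2310
Σ_t [2,2]: t=2:+1/144 = 1/144
(3j)²=10/231 [(2 5 3; 0 0 0)], sign=-1
Σ_t [1,1]: t=1:−1/720 = -1/720
(3j)²=4/385 [(2 5 3; 1 1 -2)], sign=+1
⇒ 4πI² = 40/231
I = (-1)√(40/231/(4π)) = -0.11738675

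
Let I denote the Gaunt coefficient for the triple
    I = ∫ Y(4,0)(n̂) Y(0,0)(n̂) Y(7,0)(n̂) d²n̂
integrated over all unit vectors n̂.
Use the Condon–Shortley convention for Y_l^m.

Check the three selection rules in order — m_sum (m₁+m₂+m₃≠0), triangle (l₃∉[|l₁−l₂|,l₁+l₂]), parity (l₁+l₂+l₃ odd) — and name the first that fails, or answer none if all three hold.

Σmᵢ = 0  ✓
l₃∈[|l₁−l₂|,l₁+l₂]=[4,4], have l₃=7  ✗
Σlᵢ = 11 ⇒ odd

triangle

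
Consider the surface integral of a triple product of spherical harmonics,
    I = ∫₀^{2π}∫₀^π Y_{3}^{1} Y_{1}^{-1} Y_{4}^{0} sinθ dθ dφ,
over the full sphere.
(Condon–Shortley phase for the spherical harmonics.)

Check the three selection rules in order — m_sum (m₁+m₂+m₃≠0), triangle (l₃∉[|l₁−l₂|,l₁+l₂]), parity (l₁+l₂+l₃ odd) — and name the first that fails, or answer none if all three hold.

m₁+m₂+m₃ = 1 − 1 + 0 = 0  ✓
triangle: |3−1|=2 ≤ l₃=4 ≤ 3+1=4  ✓
parity: l₁+l₂+l₃ = 8 is even  ✓

none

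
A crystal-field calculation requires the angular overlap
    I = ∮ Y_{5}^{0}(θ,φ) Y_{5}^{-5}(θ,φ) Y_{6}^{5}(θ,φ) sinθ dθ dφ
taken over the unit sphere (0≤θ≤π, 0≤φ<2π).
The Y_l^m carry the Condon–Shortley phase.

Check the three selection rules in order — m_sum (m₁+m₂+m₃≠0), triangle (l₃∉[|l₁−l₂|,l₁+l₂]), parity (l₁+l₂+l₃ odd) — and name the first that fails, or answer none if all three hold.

Σmᵢ = 0  ✓
l₃∈[|l₁−l₂|,l₁+l₂]=[0,10], have l₃=6  ✓
Σlᵢ = 16 ⇒ even  ✓

none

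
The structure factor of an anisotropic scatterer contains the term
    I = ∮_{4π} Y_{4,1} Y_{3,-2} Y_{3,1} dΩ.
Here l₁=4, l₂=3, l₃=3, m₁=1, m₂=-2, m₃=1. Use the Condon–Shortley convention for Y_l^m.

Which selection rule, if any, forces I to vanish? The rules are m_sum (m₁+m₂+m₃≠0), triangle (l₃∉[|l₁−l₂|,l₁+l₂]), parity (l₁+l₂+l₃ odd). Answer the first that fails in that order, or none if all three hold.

Σmᵢ = 0  ✓
l₃∈[|l₁−l₂|,l₁+l₂]=[1,7], have l₃=3  ✓
Σlᵢ = 10 ⇒ even  ✓

none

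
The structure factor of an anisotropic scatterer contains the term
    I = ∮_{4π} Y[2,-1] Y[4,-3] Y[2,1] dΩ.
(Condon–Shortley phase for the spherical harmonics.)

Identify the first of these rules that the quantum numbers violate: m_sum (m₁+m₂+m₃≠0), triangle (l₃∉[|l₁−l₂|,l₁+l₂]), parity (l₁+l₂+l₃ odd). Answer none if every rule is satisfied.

m_sum

m₁+m₂+m₃ = -1 − 3 + 1 = -3  ✗
triangle: |2−4|=2 ≤ l₃=2 ≤ 2+4=6
parity: l₁+l₂+l₃ = 8 is even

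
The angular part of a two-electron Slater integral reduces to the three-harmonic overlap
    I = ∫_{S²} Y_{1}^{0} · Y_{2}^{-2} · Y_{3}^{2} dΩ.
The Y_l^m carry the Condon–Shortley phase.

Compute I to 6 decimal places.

0.184674

m-sum 0 ✓  L=6 even ✓  1≤3≤3 ✓
Π(2lᵢ+1) = 3×5×7 = 105
triangle coeff Δ(1,2,3) = 1/105
Σ_t [0,0]: t=0:+1/4 = 1/4
(3j)²=3/35 [(1 2 3; 0 0 0)], sign=-1
Σ_t [0,0]: t=0:+1/24 = 1/24
(3j)²=1/21 [(1 2 3; 0 -2 2)], sign=-1
⇒ 4πI² = 3/7
I = (+1)√(3/7/(4π)) = 0.18467439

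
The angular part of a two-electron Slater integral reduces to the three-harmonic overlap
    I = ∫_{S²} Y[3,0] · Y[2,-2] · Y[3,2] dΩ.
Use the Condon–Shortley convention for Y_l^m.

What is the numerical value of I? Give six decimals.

-0.188063

m-sum 0 ✓  L=8 even ✓  1≤3≤5 ✓
Π(2lᵢ+1) = 7×5×7 = 245
triangle coeff Δ(3,2,3) = 1/3780
Σ_t [0,2]: t=0:+1/24 t=1:−1/4 t=2:+1/24 = -1/6
(3j)²=4/105 [(3 2 3; 0 0 0)], sign=+1
Σ_t [0,0]: t=0:+1/24 = 1/24
(3j)²=1/21 [(3 2 3; 0 -2 2)], sign=-1
⇒ 4πI² = 4/9
I = (-1)√(4/9/(4π)) = -0.18806319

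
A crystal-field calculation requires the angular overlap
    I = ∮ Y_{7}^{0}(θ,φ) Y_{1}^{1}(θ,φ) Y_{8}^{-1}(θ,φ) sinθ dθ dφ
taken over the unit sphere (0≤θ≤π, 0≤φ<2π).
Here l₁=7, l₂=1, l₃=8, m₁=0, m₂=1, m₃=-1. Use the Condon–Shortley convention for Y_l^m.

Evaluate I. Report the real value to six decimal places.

m-sum 0 ✓  L=16 even ✓  6≤8≤8 ✓
Π(2lᵢ+1) = 15×3×17 = 765
triangle coeff Δ(7,1,8) = 1/2040
Σ_t [0,0]: t=0:+1/25401600 = 1/25401600
(3j)²=8/255 [(7 1 8; 0 0 0)], sign=+1
Σ_t [0,0]: t=0:+1/50803200 = 1/50803200
(3j)²=3/170 [(7 1 8; 0 1 -1)], sign=-1
⇒ 4πI² = 36/85
I = (-1)√(36/85/(4π)) = -0.18358486

-0.183585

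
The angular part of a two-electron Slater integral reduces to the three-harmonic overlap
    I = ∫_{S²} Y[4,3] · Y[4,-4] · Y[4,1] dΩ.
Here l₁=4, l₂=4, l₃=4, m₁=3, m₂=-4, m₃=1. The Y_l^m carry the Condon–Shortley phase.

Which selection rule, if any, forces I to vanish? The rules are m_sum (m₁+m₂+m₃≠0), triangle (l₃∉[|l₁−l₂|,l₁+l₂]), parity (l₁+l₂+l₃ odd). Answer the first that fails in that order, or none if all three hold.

none

m₁+m₂+m₃ = 3 − 4 + 1 = 0  ✓
triangle: |4−4|=0 ≤ l₃=4 ≤ 4+4=8  ✓
parity: l₁+l₂+l₃ = 12 is even  ✓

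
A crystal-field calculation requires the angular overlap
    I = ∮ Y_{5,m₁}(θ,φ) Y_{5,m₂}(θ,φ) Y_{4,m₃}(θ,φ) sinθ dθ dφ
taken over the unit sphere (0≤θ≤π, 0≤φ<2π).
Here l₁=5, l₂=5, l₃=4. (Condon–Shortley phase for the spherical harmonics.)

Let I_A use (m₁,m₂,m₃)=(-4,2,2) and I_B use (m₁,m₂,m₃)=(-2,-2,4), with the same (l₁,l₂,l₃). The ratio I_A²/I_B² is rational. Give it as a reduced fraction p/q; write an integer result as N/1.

l's match ⇒ only the (l;m) 3-j factors differ between A and B.
A: triangle coeff Δ(5,5,4) = 1/3153150; Σ_t [5,6]: t=5:−1/11520 t=6:+1/25920 = -1/20736; (3j)²=5/429 [(5 5 4; -4 2 2)], sign=-1
B: triangle coeff Δ(5,5,4) = 1/3153150; Σ_t [3,3]: t=3:−1/20736 = -1/20736; (3j)²=35/1287 [(5 5 4; -2 -2 4)], sign=-1
I_A²/I_B² = (5/429)/(35/1287) = 3/7

3/7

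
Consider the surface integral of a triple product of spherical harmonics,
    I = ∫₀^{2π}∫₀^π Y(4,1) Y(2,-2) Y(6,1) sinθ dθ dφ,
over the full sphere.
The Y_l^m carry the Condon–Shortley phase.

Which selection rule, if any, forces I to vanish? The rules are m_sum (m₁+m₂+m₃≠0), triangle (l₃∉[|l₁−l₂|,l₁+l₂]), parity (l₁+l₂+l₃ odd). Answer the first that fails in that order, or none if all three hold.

none

Σmᵢ = 0  ✓
l₃∈[|l₁−l₂|,l₁+l₂]=[2,6], have l₃=6  ✓
Σlᵢ = 12 ⇒ even  ✓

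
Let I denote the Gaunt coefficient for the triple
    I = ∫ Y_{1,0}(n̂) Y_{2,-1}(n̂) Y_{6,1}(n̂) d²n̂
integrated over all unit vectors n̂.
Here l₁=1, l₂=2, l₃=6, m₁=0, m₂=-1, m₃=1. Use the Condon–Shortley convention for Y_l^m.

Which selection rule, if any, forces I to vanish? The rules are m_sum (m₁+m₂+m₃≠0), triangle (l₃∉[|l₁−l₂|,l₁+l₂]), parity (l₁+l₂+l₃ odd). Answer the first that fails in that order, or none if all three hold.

triangle

azimuthal sum: 0 − 1 + 1 = 0  ✓
1 ≤ 6 ≤ 3 (triangle on l)  ✗
L = 1 + 2 + 6 = 9 (odd)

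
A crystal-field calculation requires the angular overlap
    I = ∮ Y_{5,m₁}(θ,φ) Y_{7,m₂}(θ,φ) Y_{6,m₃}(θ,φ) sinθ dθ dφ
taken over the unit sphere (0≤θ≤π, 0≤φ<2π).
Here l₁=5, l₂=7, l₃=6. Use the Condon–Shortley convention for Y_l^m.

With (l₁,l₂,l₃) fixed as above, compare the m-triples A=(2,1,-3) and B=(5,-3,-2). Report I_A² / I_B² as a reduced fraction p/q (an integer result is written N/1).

4761/49000

l's match ⇒ only the (l;m) 3-j factors differ between A and B.
A: triangle coeff Δ(5,7,6) = 1/174594420; Σ_t [0,3]: t=0:+1/174182400 t=1:−1/2419200 t=2:+1/414720 t=3:−1/622080 = 23/58060800; (3j)²=1587/923780 [(5 7 6; 2 1 -3)], sign=-1
B: triangle coeff Δ(5,7,6) = 1/174594420; Σ_t [0,0]: t=0:+1/9953280 = 1/9953280; (3j)²=2450/138567 [(5 7 6; 5 -3 -2)], sign=+1
I_A²/I_B² = (1587/923780)/(2450/138567) = 4761/49000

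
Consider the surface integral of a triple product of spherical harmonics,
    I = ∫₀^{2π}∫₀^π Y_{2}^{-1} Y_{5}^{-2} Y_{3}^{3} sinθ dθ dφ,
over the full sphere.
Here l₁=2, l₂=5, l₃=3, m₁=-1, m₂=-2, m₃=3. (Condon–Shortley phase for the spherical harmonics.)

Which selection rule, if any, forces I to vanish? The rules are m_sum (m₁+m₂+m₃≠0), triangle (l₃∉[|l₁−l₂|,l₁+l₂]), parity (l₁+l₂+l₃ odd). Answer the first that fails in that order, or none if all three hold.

azimuthal sum: -1 − 2 + 3 = 0  ✓
3 ≤ 3 ≤ 7 (triangle on l)  ✓
L = 2 + 5 + 3 = 10 (even)  ✓

none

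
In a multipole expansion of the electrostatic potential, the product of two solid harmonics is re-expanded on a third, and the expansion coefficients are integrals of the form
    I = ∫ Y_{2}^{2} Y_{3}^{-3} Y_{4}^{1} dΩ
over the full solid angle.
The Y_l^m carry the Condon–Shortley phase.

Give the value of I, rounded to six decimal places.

Σlᵢ=9 odd — θ-integrand is odd under cosθ→−cosθ; I=0

0.000000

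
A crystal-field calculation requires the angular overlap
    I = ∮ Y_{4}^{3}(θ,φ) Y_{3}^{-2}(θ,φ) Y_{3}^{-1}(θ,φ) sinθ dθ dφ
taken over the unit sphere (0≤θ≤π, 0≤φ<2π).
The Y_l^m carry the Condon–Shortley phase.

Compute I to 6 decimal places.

m-sum 0 ✓  L=10 even ✓  1≤3≤7 ✓
Π(2lᵢ+1) = 9×7×7 = 441
triangle coeff Δ(4,3,3) = 1/34650
Σ_t [1,3]: t=1:−1/72 t=2:+1/16 t=3:−1/72 = 5/144
(3j)²=2/77 [(4 3 3; 0 0 0)], sign=-1
Σ_t [0,1]: t=0:+1/144 t=1:−1/288 = 1/288
(3j)²=1/99 [(4 3 3; 3 -2 -1)], sign=+1
⇒ 4πI² = 14/121
I = (-1)√(14/121/(4π)) = -0.09595473

-0.095955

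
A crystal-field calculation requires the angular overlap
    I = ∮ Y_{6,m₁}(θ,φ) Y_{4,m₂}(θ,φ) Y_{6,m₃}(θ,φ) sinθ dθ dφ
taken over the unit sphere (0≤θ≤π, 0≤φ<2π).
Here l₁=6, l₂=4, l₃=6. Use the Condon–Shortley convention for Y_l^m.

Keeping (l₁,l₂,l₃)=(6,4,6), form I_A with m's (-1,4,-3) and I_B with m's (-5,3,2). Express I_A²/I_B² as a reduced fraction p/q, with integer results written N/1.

12/11

Shared (l₁,l₂,l₃)=(6,4,6): N and (l;000)² cancel in I_A²/I_B².
A: Δ = 4!·8!·4!/17! = 1/15315300; Racah Σ t=4..4: t=4:+1/414720 = 1/414720; ⇒ 3j(6 4 6; -1 4 -3)² = 49/2431, sgn -1
B: Δ = 4!·8!·4!/17! = 1/15315300; Racah Σ t=3..4: t=3:−1/5806080 t=4:+1/725760 = 1/829440; ⇒ 3j(6 4 6; -5 3 2)² = 49/2652, sgn +1
I_A²/I_B² = (49/2431)/(49/2652) = 12/11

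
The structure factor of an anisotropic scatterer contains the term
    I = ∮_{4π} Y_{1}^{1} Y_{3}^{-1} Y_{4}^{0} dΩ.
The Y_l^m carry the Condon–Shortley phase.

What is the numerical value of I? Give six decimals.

m-sum 0 ✓  L=8 even ✓  2≤4≤4 ✓
Π(2lᵢ+1) = 3×7×9 = 189
triangle coeff Δ(1,3,4) = 1/252
Σ_t [0,0]: t=0:+1/36 = 1/36
(3j)²=4/63 [(1 3 4; 0 0 0)], sign=+1
Σ_t [0,0]: t=0:+1/96 = 1/96
(3j)²=1/42 [(1 3 4; 1 -1 0)], sign=+1
⇒ 4πI² = 2/7
I = (+1)√(2/7/(4π)) = 0.15078601

0.150786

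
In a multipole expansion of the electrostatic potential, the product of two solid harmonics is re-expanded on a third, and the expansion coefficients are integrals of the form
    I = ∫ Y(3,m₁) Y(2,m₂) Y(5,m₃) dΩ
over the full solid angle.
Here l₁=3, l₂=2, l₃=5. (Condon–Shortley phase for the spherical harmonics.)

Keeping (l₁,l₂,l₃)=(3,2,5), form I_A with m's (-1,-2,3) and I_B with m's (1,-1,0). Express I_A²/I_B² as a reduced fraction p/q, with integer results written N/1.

7/5

l's match ⇒ only the (l;m) 3-j factors differ between A and B.
A: triangle coeff Δ(3,2,5) = 1/2310; Σ_t [0,0]: t=0:+1/1152 = 1/1152; (3j)²=1/33 [(3 2 5; -1 -2 3)], sign=+1
B: triangle coeff Δ(3,2,5) = 1/2310; Σ_t [0,0]: t=0:+1/288 = 1/288; (3j)²=5/231 [(3 2 5; 1 -1 0)], sign=-1
I_A²/I_B² = (1/33)/(5/231) = 7/5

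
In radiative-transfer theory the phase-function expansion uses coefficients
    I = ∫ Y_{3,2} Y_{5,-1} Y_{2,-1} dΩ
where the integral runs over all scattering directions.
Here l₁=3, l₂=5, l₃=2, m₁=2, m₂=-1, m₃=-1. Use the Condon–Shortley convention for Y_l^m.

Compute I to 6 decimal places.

m-sum 0 ✓  L=10 even ✓  2≤2≤8 ✓
Π(2lᵢ+1) = 7×11×5 = 385
triangle coeff Δ(3,5,2) = 1/2310
Σ_t [3,3]: t=3:−1/144 = -1/144
(3j)²=10/231 [(3 5 2; 0 0 0)], sign=-1
Σ_t [1,1]: t=1:−1/720 = -1/720
(3j)²=4/385 [(3 5 2; 2 -1 -1)], sign=+1
⇒ 4πI² = 40/231
I = (-1)√(40/231/(4π)) = -0.11738675

-0.117387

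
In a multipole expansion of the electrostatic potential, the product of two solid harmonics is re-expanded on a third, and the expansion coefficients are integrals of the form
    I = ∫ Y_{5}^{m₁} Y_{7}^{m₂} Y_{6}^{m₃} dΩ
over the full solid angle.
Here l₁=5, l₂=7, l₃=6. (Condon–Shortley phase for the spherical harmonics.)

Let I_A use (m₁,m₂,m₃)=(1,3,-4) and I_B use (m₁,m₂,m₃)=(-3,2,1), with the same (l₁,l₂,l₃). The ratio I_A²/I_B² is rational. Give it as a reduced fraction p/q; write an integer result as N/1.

Same 5,7,6: normalisation and zero-m 3j drop out of the ratio.
A: Δ: 6! 4! 8! / 19! → 1/174594420; sum: t=2:+1/7741440 t=3:−1/1088640 t=4:+1/1658880 = -13/69672960; 3j²(5 7 6; 1 3 -4) = Δ·Π!·Σ² = 325/149226  (sign -1)
B: Δ: 6! 4! 8! / 19! → 1/174594420; sum: t=4:+1/829440 t=5:−1/414720 t=6:+1/2073600 = -1/1382400; 3j²(5 7 6; -3 2 1) = Δ·Π!·Σ² = 294/46189  (sign +1)
I_A²/I_B² = (325/149226)/(294/46189) = 4225/12348

4225/12348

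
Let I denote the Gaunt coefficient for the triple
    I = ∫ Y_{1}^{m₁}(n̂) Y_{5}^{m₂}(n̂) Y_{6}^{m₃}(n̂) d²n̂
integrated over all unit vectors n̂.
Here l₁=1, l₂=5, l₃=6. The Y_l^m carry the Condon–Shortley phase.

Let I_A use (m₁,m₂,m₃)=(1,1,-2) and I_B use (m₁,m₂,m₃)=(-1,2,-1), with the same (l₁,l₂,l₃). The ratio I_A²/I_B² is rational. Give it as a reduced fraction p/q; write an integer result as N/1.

14/5

l's match ⇒ only the (l;m) 3-j factors differ between A and B.
A: triangle coeff Δ(1,5,6) = 1/858; Σ_t [0,0]: t=0:+1/34560 = 1/34560; (3j)²=14/429 [(1 5 6; 1 1 -2)], sign=+1
B: triangle coeff Δ(1,5,6) = 1/858; Σ_t [0,0]: t=0:+1/60480 = 1/60480; (3j)²=5/429 [(1 5 6; -1 2 -1)], sign=-1
I_A²/I_B² = (14/429)/(5/429) = 14/5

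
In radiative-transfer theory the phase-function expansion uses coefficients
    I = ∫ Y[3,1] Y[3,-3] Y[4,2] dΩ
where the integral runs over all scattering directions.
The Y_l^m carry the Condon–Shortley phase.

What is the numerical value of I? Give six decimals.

-0.188451

Rules hold: Σm=0, L=10 even, 0≤4≤6.
N = 7·7·9 = 441
Δ = 2!·4!·4!/11! = 1/34650
Racah Σ t=0..2: t=0:+1/72 t=1:−1/16 t=2:+1/72 = -5/144
⇒ 3j(3 3 4; 0 0 0)² = 2/77, sgn -1
Racah Σ t=0..0: t=0:+1/192 = 1/192
⇒ 3j(3 3 4; 1 -3 2)² = 3/77, sgn +1
4πI² = N·(3j₀)²·(3jₘ)² = 54/121
I = -1·√(0.446281/4π) = -0.18845135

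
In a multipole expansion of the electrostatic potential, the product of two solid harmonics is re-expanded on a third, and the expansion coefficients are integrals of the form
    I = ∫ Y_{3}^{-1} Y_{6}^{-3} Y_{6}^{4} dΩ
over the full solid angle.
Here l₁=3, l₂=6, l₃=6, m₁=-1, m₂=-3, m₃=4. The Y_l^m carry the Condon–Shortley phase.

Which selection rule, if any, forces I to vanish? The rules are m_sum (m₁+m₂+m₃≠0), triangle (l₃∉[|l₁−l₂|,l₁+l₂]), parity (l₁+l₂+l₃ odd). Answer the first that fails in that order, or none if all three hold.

parity

m₁+m₂+m₃ = -1 − 3 + 4 = 0  ✓
triangle: |3−6|=3 ≤ l₃=6 ≤ 3+6=9  ✓
parity: l₁+l₂+l₃ = 15 is odd  ✗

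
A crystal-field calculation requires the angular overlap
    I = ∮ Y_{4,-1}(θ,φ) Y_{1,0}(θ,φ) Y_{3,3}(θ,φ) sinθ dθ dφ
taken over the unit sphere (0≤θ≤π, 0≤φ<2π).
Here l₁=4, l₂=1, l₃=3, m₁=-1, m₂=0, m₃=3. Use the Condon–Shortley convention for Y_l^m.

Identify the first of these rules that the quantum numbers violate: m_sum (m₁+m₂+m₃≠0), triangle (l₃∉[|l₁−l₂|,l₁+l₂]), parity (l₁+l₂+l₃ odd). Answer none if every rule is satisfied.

Σmᵢ = 2  ✗
l₃∈[|l₁−l₂|,l₁+l₂]=[3,5], have l₃=3
Σlᵢ = 8 ⇒ even

m_sum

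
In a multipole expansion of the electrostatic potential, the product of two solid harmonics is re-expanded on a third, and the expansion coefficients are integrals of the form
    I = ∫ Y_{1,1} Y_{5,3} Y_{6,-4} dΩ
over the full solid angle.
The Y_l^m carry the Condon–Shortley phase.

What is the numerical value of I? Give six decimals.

0.274090

m-sum 0 ✓  L=12 even ✓  4≤6≤6 ✓
Π(2lᵢ+1) = 3×11×13 = 429
triangle coeff Δ(1,5,6) = 1/858
Σ_t [0,0]: t=0:+1/14400 = 1/14400
(3j)²=6/143 [(1 5 6; 0 0 0)], sign=+1
Σ_t [0,0]: t=0:+1/161280 = 1/161280
(3j)²=15/286 [(1 5 6; 1 3 -4)], sign=+1
⇒ 4πI² = 135/143
I = (+1)√(135/143/(4π)) = 0.27409047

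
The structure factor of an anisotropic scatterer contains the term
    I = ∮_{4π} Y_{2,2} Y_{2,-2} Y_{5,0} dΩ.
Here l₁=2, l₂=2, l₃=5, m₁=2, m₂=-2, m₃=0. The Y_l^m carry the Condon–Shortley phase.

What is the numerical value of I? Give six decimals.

|2−2|≤5≤2+2 violated ⇒ I = 0

0.000000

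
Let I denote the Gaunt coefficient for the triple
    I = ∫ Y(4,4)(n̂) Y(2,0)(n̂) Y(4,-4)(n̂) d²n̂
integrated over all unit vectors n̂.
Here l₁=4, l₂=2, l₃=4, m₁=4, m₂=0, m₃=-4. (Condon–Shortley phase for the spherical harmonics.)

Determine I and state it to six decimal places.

Rules hold: Σm=0, L=10 even, 2≤4≤6.
N = 9·5·9 = 405
Δ = 2!·6!·2!/11! = 1/13860
Racah Σ t=0..2: t=0:+1/192 t=1:−1/36 t=2:+1/192 = -5/288
⇒ 3j(4 2 4; 0 0 0)² = 20/693, sgn -1
Racah Σ t=0..0: t=0:+1/2880 = 1/2880
⇒ 3j(4 2 4; 4 0 -4)² = 28/495, sgn +1
4πI² = N·(3j₀)²·(3jₘ)² = 80/121
I = -1·√(0.661157/4π) = -0.22937568

-0.229376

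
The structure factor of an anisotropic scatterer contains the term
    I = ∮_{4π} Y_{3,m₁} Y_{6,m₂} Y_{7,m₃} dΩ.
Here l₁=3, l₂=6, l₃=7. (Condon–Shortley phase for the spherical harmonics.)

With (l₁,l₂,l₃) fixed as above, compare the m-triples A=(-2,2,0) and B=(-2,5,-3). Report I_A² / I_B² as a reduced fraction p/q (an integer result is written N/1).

l's match ⇒ only the (l;m) 3-j factors differ between A and B.
A: triangle coeff Δ(3,6,7) = 1/2042040; Σ_t [1,2]: t=1:−1/725760 t=2:+1/207360 = 1/290304; (3j)²=125/7293 [(3 6 7; -2 2 0)], sign=-1
B: triangle coeff Δ(3,6,7) = 1/2042040; Σ_t [1,2]: t=1:−1/87091200 t=2:+1/4354560 = 19/87091200; (3j)²=361/37128 [(3 6 7; -2 5 -3)], sign=+1
I_A²/I_B² = (125/7293)/(361/37128) = 7000/3971

7000/3971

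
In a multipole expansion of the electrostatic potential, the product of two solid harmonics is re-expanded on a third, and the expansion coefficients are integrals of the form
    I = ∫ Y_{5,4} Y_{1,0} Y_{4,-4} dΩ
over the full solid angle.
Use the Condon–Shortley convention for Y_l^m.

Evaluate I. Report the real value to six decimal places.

Rules hold: Σm=0, L=10 even, 4≤4≤6.
N = 11·3·9 = 297
Δ = 2!·8!·0!/11! = 1/495
Racah Σ t=1..1: t=1:−1/576 = -1/576
⇒ 3j(5 1 4; 0 0 0)² = 5/99, sgn -1
Racah Σ t=1..1: t=1:−1/40320 = -1/40320
⇒ 3j(5 1 4; 4 0 -4)² = 1/55, sgn -1
4πI² = N·(3j₀)²·(3jₘ)² = 3/11
I = +1·√(0.272727/4π) = 0.14731920

0.147319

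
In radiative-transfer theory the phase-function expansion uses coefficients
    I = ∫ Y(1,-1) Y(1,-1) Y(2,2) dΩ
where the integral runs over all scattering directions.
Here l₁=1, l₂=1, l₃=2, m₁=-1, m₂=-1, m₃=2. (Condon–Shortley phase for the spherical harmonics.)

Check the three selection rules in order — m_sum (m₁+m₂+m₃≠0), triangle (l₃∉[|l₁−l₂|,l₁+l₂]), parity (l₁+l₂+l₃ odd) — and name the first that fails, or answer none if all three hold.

none

Σmᵢ = 0  ✓
l₃∈[|l₁−l₂|,l₁+l₂]=[0,2], have l₃=2  ✓
Σlᵢ = 4 ⇒ even  ✓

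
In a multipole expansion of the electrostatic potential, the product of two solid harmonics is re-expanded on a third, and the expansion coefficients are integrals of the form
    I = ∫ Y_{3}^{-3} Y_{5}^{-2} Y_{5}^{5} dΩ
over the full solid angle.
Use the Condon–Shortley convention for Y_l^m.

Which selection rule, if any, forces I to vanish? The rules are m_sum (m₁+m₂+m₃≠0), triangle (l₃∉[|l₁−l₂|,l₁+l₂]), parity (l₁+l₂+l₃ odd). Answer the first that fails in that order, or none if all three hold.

azimuthal sum: -3 − 2 + 5 = 0  ✓
2 ≤ 5 ≤ 8 (triangle on l)  ✓
L = 3 + 5 + 5 = 13 (odd)  ✗

parity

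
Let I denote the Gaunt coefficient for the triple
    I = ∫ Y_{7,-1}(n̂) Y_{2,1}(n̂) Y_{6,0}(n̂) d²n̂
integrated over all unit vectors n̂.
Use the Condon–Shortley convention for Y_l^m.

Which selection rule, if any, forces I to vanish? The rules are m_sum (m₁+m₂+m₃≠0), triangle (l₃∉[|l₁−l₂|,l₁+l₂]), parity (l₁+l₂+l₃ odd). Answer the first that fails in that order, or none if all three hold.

parity

Σmᵢ = 0  ✓
l₃∈[|l₁−l₂|,l₁+l₂]=[5,9], have l₃=6  ✓
Σlᵢ = 15 ⇒ odd  ✗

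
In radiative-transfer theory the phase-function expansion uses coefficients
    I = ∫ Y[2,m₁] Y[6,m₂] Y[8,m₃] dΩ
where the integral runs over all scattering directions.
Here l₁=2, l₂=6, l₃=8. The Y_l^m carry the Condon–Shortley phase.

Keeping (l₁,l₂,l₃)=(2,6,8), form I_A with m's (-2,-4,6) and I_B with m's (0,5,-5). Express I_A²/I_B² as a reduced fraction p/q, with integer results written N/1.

77/18

l's match ⇒ only the (l;m) 3-j factors differ between A and B.
A: triangle coeff Δ(2,6,8) = 1/30940; Σ_t [0,0]: t=0:+1/174182400 = 1/174182400; (3j)²=11/340 [(2 6 8; -2 -4 6)], sign=+1
B: triangle coeff Δ(2,6,8) = 1/30940; Σ_t [0,0]: t=0:+1/159667200 = 1/159667200; (3j)²=9/1190 [(2 6 8; 0 5 -5)], sign=-1
I_A²/I_B² = (11/340)/(9/1190) = 77/18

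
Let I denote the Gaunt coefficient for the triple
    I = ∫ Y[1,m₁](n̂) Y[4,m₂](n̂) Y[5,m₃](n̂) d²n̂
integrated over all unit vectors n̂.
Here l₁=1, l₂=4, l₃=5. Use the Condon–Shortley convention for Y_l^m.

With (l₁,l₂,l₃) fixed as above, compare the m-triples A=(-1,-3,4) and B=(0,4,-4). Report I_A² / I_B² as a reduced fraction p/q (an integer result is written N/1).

l's match ⇒ only the (l;m) 3-j factors differ between A and B.
A: triangle coeff Δ(1,4,5) = 1/495; Σ_t [0,0]: t=0:+1/10080 = 1/10080; (3j)²=4/55 [(1 4 5; -1 -3 4)], sign=-1
B: triangle coeff Δ(1,4,5) = 1/495; Σ_t [0,0]: t=0:+1/40320 = 1/40320; (3j)²=1/55 [(1 4 5; 0 4 -4)], sign=-1
I_A²/I_B² = (4/55)/(1/55) = 4/1

4/1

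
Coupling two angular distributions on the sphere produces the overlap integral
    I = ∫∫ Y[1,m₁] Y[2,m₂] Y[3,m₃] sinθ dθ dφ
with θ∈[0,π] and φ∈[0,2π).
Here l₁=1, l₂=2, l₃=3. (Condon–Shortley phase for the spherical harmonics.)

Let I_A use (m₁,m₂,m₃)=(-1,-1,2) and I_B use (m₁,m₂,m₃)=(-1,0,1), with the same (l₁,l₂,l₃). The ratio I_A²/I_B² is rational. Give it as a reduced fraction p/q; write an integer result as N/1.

5/3

l's match ⇒ only the (l;m) 3-j factors differ between A and B.
A: triangle coeff Δ(1,2,3) = 1/105; Σ_t [0,0]: t=0:+1/12 = 1/12; (3j)²=2/21 [(1 2 3; -1 -1 2)], sign=-1
B: triangle coeff Δ(1,2,3) = 1/105; Σ_t [0,0]: t=0:+1/8 = 1/8; (3j)²=2/35 [(1 2 3; -1 0 1)], sign=+1
I_A²/I_B² = (2/21)/(2/35) = 5/3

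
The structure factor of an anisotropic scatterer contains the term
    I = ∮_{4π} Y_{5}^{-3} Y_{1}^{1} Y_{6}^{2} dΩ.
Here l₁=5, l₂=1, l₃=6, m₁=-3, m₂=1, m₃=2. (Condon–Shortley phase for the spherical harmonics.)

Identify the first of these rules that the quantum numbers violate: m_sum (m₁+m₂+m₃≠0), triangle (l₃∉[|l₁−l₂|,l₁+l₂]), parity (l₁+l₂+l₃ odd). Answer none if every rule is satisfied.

m₁+m₂+m₃ = -3 + 1 + 2 = 0  ✓
triangle: |5−1|=4 ≤ l₃=6 ≤ 5+1=6  ✓
parity: l₁+l₂+l₃ = 12 is even  ✓

none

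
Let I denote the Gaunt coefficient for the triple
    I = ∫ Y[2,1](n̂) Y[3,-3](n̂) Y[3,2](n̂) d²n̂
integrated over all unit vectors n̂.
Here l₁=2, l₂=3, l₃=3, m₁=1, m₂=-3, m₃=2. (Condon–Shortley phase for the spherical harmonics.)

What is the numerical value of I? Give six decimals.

m-sum 0 ✓  L=8 even ✓  1≤3≤5 ✓
Π(2lᵢ+1) = 5×7×7 = 245
triangle coeff Δ(2,3,3) = 1/3780
Σ_t [0,2]: t=0:+1/24 t=1:−1/4 t=2:+1/24 = -1/6
(3j)²=4/105 [(2 3 3; 0 0 0)], sign=+1
Σ_t [0,0]: t=0:+1/48 = 1/48
(3j)²=5/84 [(2 3 3; 1 -3 2)], sign=-1
⇒ 4πI² = 5/9
I = (-1)√(5/9/(4π)) = -0.21026104

-0.210261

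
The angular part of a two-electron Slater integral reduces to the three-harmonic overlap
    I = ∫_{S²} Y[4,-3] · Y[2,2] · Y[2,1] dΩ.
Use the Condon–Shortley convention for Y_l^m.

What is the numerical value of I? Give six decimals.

m-sum 0 ✓  L=8 even ✓  2≤2≤6 ✓
Π(2lᵢ+1) = 9×5×5 = 225
triangle coeff Δ(4,2,2) = 1/630
Σ_t [2,2]: t=2:+1/16 = 1/16
(3j)²=2/35 [(4 2 2; 0 0 0)], sign=+1
Σ_t [4,4]: t=4:+1/144 = 1/144
(3j)²=1/18 [(4 2 2; -3 2 1)], sign=-1
⇒ 4πI² = 5/7
I = (-1)√(5/7/(4π)) = -0.23841361

-0.238414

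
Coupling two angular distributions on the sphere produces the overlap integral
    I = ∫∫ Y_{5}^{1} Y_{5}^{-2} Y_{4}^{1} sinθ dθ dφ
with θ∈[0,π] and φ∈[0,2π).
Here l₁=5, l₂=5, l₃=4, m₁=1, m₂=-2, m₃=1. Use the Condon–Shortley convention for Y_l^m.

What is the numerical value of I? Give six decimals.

0.128377

Checks pass: Σm=0; 14 even; l₃=4∈[0,10].
(2·5+1)(2·5+1)(2·4+1) = 1089
Δ: 6! 4! 4! / 15! → 1/3153150
sum: t=1:−1/69120 t=2:+1/1728 t=3:−1/576 t=4:+1/1728 t=5:−1/69120 = -7/11520
3j²(5 5 4; 0 0 0) = Δ·Π!·Σ² = 2/143  (sign -1)
sum: t=0:+1/103680 t=1:−1/2880 t=2:+1/1152 t=3:−1/5184 = 7/20736
3j²(5 5 4; 1 -2 1) = Δ·Π!·Σ² = 35/2574  (sign -1)
combine: 4πI² = 1089·2/143·35/2574 = 35/169
take √, sign +1: I = 0.12837656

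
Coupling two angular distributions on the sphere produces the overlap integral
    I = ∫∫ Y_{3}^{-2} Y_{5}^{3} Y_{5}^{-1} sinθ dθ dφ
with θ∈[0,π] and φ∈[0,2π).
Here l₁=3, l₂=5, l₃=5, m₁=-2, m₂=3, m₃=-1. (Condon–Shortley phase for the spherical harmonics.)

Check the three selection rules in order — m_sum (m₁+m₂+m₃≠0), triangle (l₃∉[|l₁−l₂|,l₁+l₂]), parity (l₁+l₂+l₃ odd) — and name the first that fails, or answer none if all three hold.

parity

m₁+m₂+m₃ = -2 + 3 − 1 = 0  ✓
triangle: |3−5|=2 ≤ l₃=5 ≤ 3+5=8  ✓
parity: l₁+l₂+l₃ = 13 is odd  ✗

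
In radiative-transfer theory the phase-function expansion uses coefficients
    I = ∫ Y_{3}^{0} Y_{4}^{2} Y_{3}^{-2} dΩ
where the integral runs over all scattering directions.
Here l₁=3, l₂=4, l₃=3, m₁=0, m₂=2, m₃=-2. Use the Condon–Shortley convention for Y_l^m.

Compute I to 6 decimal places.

-0.044418

m-sum 0 ✓  L=10 even ✓  1≤3≤7 ✓
Π(2lᵢ+1) = 7×9×7 = 441
triangle coeff Δ(3,4,3) = 1/34650
Σ_t [1,3]: t=1:−1/72 t=2:+1/16 t=3:−1/72 = 5/144
(3j)²=2/77 [(3 4 3; 0 0 0)], sign=-1
Σ_t [2,3]: t=2:+1/96 t=3:−1/72 = -1/288
(3j)²=1/462 [(3 4 3; 0 2 -2)], sign=+1
⇒ 4πI² = 3/121
I = (-1)√(3/121/(4π)) = -0.04441841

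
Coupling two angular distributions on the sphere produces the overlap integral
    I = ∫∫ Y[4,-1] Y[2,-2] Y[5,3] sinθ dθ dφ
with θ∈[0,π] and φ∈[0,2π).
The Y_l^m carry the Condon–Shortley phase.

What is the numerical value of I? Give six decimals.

0.000000

L=11 odd ⇒ parity kills the (l;000) factor ⇒ I = 0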